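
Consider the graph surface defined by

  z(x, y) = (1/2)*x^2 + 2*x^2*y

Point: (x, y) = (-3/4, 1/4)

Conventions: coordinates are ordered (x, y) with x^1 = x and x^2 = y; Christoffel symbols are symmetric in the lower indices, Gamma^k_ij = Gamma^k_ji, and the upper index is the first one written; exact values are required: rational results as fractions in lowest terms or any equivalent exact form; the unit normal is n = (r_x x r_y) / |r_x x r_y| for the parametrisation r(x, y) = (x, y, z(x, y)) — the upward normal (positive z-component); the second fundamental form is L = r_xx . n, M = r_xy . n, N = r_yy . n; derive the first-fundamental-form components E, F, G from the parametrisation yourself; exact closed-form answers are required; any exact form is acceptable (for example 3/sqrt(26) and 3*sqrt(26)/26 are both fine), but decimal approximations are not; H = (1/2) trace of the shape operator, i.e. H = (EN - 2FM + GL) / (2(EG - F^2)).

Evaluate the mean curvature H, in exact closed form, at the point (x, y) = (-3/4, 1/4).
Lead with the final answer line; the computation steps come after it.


Answer: H = -1432/4913

z_x = -3/2, z_y = 9/8, z_xx = 2, z_xy = -3, z_yy = 0
E = 13/4, F = -27/16, G = 145/64; answer radicand W^2 = 289/64
unnormalised second-form numerators: l = 2, m = -3, n = 0; L = l/sqrt(289/64), and similarly M = m/sqrt(W^2), N = n/sqrt(W^2)
H = (E*n - 2*F*m + G*l) / (2*(EG - F^2)*sqrt(W^2)); E*n - 2*F*m + G*l = -179/32, EG - F^2 = 289/64, so H = (-179/289)/sqrt(289/64)


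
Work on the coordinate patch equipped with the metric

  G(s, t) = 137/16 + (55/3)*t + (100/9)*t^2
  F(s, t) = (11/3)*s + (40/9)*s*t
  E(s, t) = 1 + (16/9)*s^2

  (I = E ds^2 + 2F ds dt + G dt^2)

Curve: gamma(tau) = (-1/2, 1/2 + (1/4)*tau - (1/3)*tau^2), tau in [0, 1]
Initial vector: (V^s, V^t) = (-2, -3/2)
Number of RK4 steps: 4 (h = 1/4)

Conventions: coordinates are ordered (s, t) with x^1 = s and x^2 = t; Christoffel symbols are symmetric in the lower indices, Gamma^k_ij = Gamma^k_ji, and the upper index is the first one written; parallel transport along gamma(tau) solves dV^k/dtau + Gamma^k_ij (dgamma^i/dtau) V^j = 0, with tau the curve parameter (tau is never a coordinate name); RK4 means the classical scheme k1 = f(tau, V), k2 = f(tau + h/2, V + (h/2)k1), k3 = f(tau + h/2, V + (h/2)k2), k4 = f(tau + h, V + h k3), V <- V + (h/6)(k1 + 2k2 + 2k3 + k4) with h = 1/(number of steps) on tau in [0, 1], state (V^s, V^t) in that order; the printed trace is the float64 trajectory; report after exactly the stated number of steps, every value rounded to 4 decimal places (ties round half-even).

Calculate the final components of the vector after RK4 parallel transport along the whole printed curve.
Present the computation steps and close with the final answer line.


gamma'(tau) = (0, 1/4 - (2/3)*tau); f(tau, V)^k = -Gamma^k_ij(gamma(tau)) gamma'^i(tau) V^j; h = 1/4; intermediate values shown to 6 dp
curve data and Christoffel symbols at the stage parameters:
  tau = 0.000000: gamma = (-0.500000, 0.500000), gamma' = (0.000000, 0.250000); Gamma_sss = -0.042426, Gamma_sst = 0.000000, Gamma_stt = -0.106066, Gamma_tss = 0.281074, Gamma_tst = 0.000000, Gamma_ttt = 0.702685
  tau = 0.125000: gamma = (-0.500000, 0.526042), gamma' = (0.000000, 0.166667); Gamma_sss = -0.040914, Gamma_sst = 0.000000, Gamma_stt = -0.102285, Gamma_tss = 0.276384, Gamma_tst = 0.000000, Gamma_ttt = 0.690959
  tau = 0.250000: gamma = (-0.500000, 0.541667), gamma' = (0.000000, 0.083333); Gamma_sss = -0.040044, Gamma_sst = 0.000000, Gamma_stt = -0.100111, Gamma_tss = 0.273637, Gamma_tst = 0.000000, Gamma_ttt = 0.684093
  tau = 0.375000: gamma = (-0.500000, 0.546875), gamma' = (0.000000, 0.000000); Gamma_sss = -0.039761, Gamma_sst = 0.000000, Gamma_stt = -0.099402, Gamma_tss = 0.272733, Gamma_tst = 0.000000, Gamma_ttt = 0.681833
  tau = 0.500000: gamma = (-0.500000, 0.541667), gamma' = (0.000000, -0.083333); Gamma_sss = -0.040044, Gamma_sst = 0.000000, Gamma_stt = -0.100111, Gamma_tss = 0.273637, Gamma_tst = 0.000000, Gamma_ttt = 0.684093
  tau = 0.625000: gamma = (-0.500000, 0.526042), gamma' = (0.000000, -0.166667); Gamma_sss = -0.040914, Gamma_sst = 0.000000, Gamma_stt = -0.102285, Gamma_tss = 0.276384, Gamma_tst = 0.000000, Gamma_ttt = 0.690959
  tau = 0.750000: gamma = (-0.500000, 0.500000), gamma' = (0.000000, -0.250000); Gamma_sss = -0.042426, Gamma_sst = 0.000000, Gamma_stt = -0.106066, Gamma_tss = 0.281074, Gamma_tst = 0.000000, Gamma_ttt = 0.702685
  tau = 0.875000: gamma = (-0.500000, 0.463542), gamma' = (0.000000, -0.333333); Gamma_sss = -0.044684, Gamma_sst = 0.000000, Gamma_stt = -0.111711, Gamma_tss = 0.287888, Gamma_tst = 0.000000, Gamma_ttt = 0.719719
  tau = 1.000000: gamma = (-0.500000, 0.416667), gamma' = (0.000000, -0.416667); Gamma_sss = -0.047854, Gamma_sst = 0.000000, Gamma_stt = -0.119636, Gamma_tss = 0.297096, Gamma_tst = 0.000000, Gamma_ttt = 0.742741
step 0: V^s = -2.0000, V^t = -1.5000
step 1: k1 = (-0.039775, 0.263507), k2 = (-0.025010, 0.168947), k3 = (-0.025211, 0.170308), k4 = (-0.012159, 0.083084); V <- V + (h/6)(k1 + 2k2 + 2k3 + k4): V^s = -2.0063, V^t = -1.4573
step 2: k1 = (-0.012158, 0.083077), k2 = (0.000000, 0.000000), k3 = (0.000000, 0.000000), k4 = (0.012158, -0.083077); V <- V + (h/6)(k1 + 2k2 + 2k3 + k4): V^s = -2.0063, V^t = -1.4573
step 3: k1 = (0.012158, -0.083077), k2 = (0.025020, -0.169017), k3 = (0.025203, -0.170254), k4 = (0.039771, -0.263481); V <- V + (h/6)(k1 + 2k2 + 2k3 + k4): V^s = -2.0000, V^t = -1.5000
step 4: k1 = (0.039775, -0.263507), k2 = (0.057082, -0.367762), k3 = (0.057567, -0.370888), k4 = (0.079395, -0.492908); V <- V + (h/6)(k1 + 2k2 + 2k3 + k4): V^s = -1.9855, V^t = -1.5931

Answer: V^s = -1.9855, V^t = -1.5931


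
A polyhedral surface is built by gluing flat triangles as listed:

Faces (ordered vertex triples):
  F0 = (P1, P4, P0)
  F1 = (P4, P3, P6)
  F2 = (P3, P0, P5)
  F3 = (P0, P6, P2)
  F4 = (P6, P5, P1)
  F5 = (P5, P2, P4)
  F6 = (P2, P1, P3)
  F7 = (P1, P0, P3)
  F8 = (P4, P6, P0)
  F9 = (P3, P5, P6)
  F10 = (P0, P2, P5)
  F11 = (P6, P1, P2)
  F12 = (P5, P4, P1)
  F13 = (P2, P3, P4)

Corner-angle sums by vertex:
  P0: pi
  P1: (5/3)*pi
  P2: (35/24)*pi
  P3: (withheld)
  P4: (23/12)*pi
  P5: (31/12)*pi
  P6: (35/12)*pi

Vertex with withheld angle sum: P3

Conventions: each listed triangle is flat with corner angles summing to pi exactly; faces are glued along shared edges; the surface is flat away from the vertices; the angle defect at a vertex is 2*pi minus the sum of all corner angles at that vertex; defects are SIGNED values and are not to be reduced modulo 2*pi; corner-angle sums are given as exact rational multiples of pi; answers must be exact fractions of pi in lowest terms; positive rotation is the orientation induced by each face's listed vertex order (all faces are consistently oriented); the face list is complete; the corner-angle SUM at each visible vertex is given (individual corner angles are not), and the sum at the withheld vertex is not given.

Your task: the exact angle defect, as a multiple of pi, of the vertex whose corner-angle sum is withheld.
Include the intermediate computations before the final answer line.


V = 7, E = 21, F = 14; chi = V - E + F = 0
Gauss-Bonnet: total defect = 2*pi*chi = 0; visible defects sum to (11/24)*pi

Answer: defect(P3) = (-11/24)*pi


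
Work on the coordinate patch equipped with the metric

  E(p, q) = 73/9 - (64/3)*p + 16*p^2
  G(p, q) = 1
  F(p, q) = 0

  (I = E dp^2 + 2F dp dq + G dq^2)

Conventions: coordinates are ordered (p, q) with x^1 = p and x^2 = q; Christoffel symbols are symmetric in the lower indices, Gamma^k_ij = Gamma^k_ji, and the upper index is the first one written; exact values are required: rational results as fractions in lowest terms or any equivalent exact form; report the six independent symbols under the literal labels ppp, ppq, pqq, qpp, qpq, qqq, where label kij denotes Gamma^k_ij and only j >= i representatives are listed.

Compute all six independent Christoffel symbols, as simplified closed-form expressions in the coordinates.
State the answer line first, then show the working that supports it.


Answer: Gamma_ppp = (144*p - 96)/(144*p^2 - 192*p + 73), Gamma_ppq = 0, Gamma_pqq = 0, Gamma_qpp = 0, Gamma_qpq = 0, Gamma_qqq = 0

E = 73/9 - (64/3)*p + 16*p^2; F = 0; G = 1
Gamma^k_ij = (1/2) g^{kl} (d_i g_jl + d_j g_il - d_l g_ij), with g^inv = (1/(EG-F^2)) [[G, -F], [-F, E]]
first partials: E_p = -64/3 + 32*p, E_q = 0, F_p = 0, F_q = 0, G_p = 0, G_q = 0
D = EG - F^2 = 73/9 - (64/3)*p + 16*p^2
expanded: Gamma^p_pp = (G E_p - 2F F_p + F E_q)/(2D), Gamma^p_pq = (G E_q - F G_p)/(2D), Gamma^p_qq = (2G F_q - G G_p - F G_q)/(2D), Gamma^q_pp = (2E F_p - E E_q - F E_p)/(2D), Gamma^q_pq = (E G_p - F E_q)/(2D), Gamma^q_qq = (E G_q - 2F F_q + F G_p)/(2D); substitute and cancel common factors


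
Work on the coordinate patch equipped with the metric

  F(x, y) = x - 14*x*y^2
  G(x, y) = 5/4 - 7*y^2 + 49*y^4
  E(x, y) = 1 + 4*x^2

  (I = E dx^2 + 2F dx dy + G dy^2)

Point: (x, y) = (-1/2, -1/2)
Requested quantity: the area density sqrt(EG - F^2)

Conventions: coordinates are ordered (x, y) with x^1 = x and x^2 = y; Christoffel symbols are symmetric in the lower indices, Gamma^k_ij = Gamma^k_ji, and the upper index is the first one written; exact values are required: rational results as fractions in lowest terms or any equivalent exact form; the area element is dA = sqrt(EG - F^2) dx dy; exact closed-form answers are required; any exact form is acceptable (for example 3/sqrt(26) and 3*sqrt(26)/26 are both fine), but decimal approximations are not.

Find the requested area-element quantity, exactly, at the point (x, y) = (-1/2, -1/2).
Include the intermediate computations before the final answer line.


E = 2, F = 5/4, G = 41/16; EG - F^2 = 57/16

Answer: sqrt(EG - F^2) = sqrt(57)/4


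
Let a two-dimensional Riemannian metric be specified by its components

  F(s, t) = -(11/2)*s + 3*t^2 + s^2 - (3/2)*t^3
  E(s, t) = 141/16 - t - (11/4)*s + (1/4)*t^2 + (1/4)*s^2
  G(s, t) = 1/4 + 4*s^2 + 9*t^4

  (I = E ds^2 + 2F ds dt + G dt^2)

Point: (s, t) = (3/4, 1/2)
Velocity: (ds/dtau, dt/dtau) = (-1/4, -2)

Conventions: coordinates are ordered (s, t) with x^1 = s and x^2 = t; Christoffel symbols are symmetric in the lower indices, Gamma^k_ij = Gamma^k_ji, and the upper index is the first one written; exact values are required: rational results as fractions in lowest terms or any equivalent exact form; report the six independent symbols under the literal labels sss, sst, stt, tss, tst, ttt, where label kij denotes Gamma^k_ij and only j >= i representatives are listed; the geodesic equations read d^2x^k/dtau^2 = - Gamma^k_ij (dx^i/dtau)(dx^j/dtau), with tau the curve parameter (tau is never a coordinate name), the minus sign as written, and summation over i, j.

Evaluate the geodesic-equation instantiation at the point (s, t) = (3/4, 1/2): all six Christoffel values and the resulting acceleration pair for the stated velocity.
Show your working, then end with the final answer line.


E = 413/64, F = -3, G = 49/16 at the point
E_s = -19/8, E_t = -3/4, F_s = -4, F_t = 15/8, G_s = 6, G_t = 9/2
EG - F^2 = 11021/1024;  g^inv = (1024/11021) * [[49/16, 3], [3, 413/64]]
first-kind symbols [ij,l] = (1/2)(d_i g_jl + d_j g_il - d_l g_ij): [ss,s] = E_s/2 = -19/16, [ss,t] = F_s - E_t/2 = -29/8, [st,s] = E_t/2 = -3/8, [st,t] = G_s/2 = 3, [tt,s] = F_t - G_s/2 = -9/8, [tt,t] = G_t/2 = 9/4
Gamma^s_ij = (G*[ij,s] - F*[ij,t])/(EG - F^2), Gamma^t_ij = (E*[ij,t] - F*[ij,s])/(EG - F^2)
Gamma_sss = -14860/11021, Gamma_sst = 8040/11021, Gamma_stt = 3384/11021, Gamma_tss = -27602/11021, Gamma_tst = 18672/11021, Gamma_ttt = 11412/11021
d^2s/dtau^2 = -(Gamma_sss*(-1/4)^2 + 2*Gamma_sst*(-1/4)*(-2) + Gamma_stt*(-2)^2) = -82589/44084
d^2t/dtau^2 = -(Gamma_tss*(-1/4)^2 + 2*Gamma_tst*(-1/4)*(-2) + Gamma_ttt*(-2)^2) = -500759/88168

Answer: Gamma_sss = -14860/11021, Gamma_sst = 8040/11021, Gamma_stt = 3384/11021, Gamma_tss = -27602/11021, Gamma_tst = 18672/11021, Gamma_ttt = 11412/11021; accelerations (d^2s/dtau^2, d^2t/dtau^2) = (-82589/44084, -500759/88168)


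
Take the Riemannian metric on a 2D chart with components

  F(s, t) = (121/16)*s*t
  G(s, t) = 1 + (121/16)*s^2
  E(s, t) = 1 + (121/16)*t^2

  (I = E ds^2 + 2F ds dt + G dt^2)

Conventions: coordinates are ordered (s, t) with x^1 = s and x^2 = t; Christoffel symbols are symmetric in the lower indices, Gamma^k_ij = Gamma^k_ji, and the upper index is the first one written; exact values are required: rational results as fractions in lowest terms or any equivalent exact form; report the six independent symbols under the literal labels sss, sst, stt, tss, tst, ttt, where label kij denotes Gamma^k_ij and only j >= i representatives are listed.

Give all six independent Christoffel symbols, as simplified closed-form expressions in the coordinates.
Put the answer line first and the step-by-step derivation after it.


Answer: Gamma_sss = 0, Gamma_sst = 121*t/(121*s^2 + 121*t^2 + 16), Gamma_stt = 0, Gamma_tss = 0, Gamma_tst = 121*s/(121*s^2 + 121*t^2 + 16), Gamma_ttt = 0

E = 1 + (121/16)*t^2; F = (121/16)*s*t; G = 1 + (121/16)*s^2
Gamma^k_ij = (1/2) g^{kl} (d_i g_jl + d_j g_il - d_l g_ij), with g^inv = (1/(EG-F^2)) [[G, -F], [-F, E]]
first partials: E_s = 0, E_t = (121/8)*t, F_s = (121/16)*t, F_t = (121/16)*s, G_s = (121/8)*s, G_t = 0
D = EG - F^2 = 1 + (121/16)*t^2 + (121/16)*s^2
expanded: Gamma^s_ss = (G E_s - 2F F_s + F E_t)/(2D), Gamma^s_st = (G E_t - F G_s)/(2D), Gamma^s_tt = (2G F_t - G G_s - F G_t)/(2D), Gamma^t_ss = (2E F_s - E E_t - F E_s)/(2D), Gamma^t_st = (E G_s - F E_t)/(2D), Gamma^t_tt = (E G_t - 2F F_t + F G_s)/(2D); substitute and cancel common factors


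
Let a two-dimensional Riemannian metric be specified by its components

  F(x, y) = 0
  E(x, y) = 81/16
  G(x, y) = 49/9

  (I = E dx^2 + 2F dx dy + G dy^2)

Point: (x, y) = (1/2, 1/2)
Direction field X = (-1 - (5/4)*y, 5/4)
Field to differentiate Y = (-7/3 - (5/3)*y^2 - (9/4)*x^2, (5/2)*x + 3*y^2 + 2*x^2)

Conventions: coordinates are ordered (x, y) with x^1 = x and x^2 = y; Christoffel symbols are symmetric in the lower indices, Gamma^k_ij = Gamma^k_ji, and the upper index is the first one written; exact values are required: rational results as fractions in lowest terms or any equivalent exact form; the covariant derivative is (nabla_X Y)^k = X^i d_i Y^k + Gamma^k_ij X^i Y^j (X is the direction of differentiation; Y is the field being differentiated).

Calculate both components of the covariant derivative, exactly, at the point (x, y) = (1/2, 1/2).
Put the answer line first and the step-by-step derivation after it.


Answer: (nabla_X Y)^x = 151/96, (nabla_X Y)^y = -57/16

E = 81/16, F = 0, G = 49/9 at the point
E_x = 0, E_y = 0, F_x = 0, F_y = 0, G_x = 0, G_y = 0
EG - F^2 = 441/16;  g^inv = (16/441) * [[49/9, 0], [0, 81/16]]
first-kind symbols [ij,l] = (1/2)(d_i g_jl + d_j g_il - d_l g_ij): [xx,x] = E_x/2 = 0, [xx,y] = F_x - E_y/2 = 0, [xy,x] = E_y/2 = 0, [xy,y] = G_x/2 = 0, [yy,x] = F_y - G_x/2 = 0, [yy,y] = G_y/2 = 0
Gamma^x_ij = (G*[ij,x] - F*[ij,y])/(EG - F^2), Gamma^y_ij = (E*[ij,y] - F*[ij,x])/(EG - F^2)
Gamma_xxx = 0, Gamma_xxy = 0, Gamma_xyy = 0, Gamma_yxx = 0, Gamma_yxy = 0, Gamma_yyy = 0
X = (-13/8, 5/4), Y = (-53/16, 5/2) at the point


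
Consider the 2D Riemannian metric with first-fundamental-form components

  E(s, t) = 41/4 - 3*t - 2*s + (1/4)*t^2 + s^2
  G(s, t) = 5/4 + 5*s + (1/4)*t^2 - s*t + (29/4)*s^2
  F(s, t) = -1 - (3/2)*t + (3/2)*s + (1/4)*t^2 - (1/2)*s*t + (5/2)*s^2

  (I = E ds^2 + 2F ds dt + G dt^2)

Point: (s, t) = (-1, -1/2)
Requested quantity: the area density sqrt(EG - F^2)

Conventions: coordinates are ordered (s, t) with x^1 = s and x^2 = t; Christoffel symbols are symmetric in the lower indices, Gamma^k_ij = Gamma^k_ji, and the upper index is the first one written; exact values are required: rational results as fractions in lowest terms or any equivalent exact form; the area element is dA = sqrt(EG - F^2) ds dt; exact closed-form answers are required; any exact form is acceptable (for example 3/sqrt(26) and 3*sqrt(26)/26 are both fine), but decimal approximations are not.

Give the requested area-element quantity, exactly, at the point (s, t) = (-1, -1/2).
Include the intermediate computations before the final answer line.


E = 237/16, F = 9/16, G = 49/16; EG - F^2 = 2883/64

Answer: sqrt(EG - F^2) = 31*sqrt(3)/8


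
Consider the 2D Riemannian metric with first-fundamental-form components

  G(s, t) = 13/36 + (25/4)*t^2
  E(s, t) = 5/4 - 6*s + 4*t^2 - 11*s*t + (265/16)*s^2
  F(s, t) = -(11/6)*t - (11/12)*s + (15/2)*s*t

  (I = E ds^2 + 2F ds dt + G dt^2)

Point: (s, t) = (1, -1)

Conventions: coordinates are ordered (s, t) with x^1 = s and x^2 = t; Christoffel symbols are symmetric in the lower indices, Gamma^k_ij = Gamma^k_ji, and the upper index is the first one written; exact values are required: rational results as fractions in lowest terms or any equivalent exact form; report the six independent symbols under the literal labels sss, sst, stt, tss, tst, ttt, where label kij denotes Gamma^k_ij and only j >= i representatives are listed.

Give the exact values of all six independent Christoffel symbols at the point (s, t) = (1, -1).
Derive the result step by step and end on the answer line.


E = 429/16, F = -79/12, G = 119/18 at the point
E_s = 305/8, E_t = -19, F_s = -101/12, F_t = 17/3, G_s = 0, G_t = -25/2
EG - F^2 = 38569/288;  g^inv = (288/38569) * [[119/18, 79/12], [79/12, 429/16]]
first-kind symbols [ij,l] = (1/2)(d_i g_jl + d_j g_il - d_l g_ij): [ss,s] = E_s/2 = 305/16, [ss,t] = F_s - E_t/2 = 13/12, [st,s] = E_t/2 = -19/2, [st,t] = G_s/2 = 0, [tt,s] = F_t - G_s/2 = 17/3, [tt,t] = G_t/2 = -25/4
Gamma^s_ij = (G*[ij,s] - F*[ij,t])/(EG - F^2), Gamma^t_ij = (E*[ij,t] - F*[ij,s])/(EG - F^2)

Answer: Gamma_sss = 38349/38569, Gamma_sst = -18088/38569, Gamma_stt = -3182/115707, Gamma_tss = 44508/38569, Gamma_tst = -18012/38569, Gamma_ttt = -75037/77138


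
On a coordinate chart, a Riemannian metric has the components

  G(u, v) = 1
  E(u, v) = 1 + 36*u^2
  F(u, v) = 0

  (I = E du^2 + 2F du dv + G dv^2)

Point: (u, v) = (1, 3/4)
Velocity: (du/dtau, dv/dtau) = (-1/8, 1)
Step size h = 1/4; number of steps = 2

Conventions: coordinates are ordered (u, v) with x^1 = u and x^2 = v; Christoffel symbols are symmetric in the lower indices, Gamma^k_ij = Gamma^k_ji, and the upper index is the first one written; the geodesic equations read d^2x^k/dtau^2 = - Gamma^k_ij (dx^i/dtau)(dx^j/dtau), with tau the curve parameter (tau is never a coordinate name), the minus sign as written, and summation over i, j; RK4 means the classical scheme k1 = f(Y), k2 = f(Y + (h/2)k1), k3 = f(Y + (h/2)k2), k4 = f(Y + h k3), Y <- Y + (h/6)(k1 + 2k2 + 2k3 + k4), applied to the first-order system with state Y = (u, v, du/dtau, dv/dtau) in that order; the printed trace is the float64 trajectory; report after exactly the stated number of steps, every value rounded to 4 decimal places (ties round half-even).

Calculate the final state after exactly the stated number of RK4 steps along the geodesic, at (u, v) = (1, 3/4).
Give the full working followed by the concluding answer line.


f(Y) = (du/dtau, dv/dtau, -Gamma^u_ij Y'^i Y'^j, -Gamma^v_ij Y'^i Y'^j) with the Gammas evaluated at the stage position; h = 0.250000; intermediate values shown to 6 dp
step 0: u = 1.0000, v = 0.7500, du/dtau = -0.1250, dv/dtau = 1.0000
step 1:
  k1: at (u, v) = (1.000000, 0.750000), (du/dtau, dv/dtau) = (-0.125000, 1.000000); Gamma_uuu = 0.972973, Gamma_uuv = 0.000000, Gamma_uvv = 0.000000, Gamma_vuu = 0.000000, Gamma_vuv = 0.000000, Gamma_vvv = 0.000000; k1 = (-0.125000, 1.000000, -0.015203, 0.000000)
  k2: at (u, v) = (0.984375, 0.875000), (du/dtau, dv/dtau) = (-0.126900, 1.000000); Gamma_uuu = 0.987563, Gamma_uuv = 0.000000, Gamma_uvv = 0.000000, Gamma_vuu = 0.000000, Gamma_vuv = 0.000000, Gamma_vvv = 0.000000; k2 = (-0.126900, 1.000000, -0.015903, 0.000000)
  k3: at (u, v) = (0.984137, 0.875000), (du/dtau, dv/dtau) = (-0.126988, 1.000000); Gamma_uuu = 0.987788, Gamma_uuv = 0.000000, Gamma_uvv = 0.000000, Gamma_vuu = 0.000000, Gamma_vuv = 0.000000, Gamma_vvv = 0.000000; k3 = (-0.126988, 1.000000, -0.015929, 0.000000)
  k4: at (u, v) = (0.968253, 1.000000), (du/dtau, dv/dtau) = (-0.128982, 1.000000); Gamma_uuu = 1.003068, Gamma_uuv = 0.000000, Gamma_uvv = 0.000000, Gamma_vuu = 0.000000, Gamma_vuv = 0.000000, Gamma_vvv = 0.000000; k4 = (-0.128982, 1.000000, -0.016687, 0.000000)
  Y <- Y + (h/6)(k1 + 2k2 + 2k3 + k4): u = 0.9683, v = 1.0000, du/dtau = -0.1290, dv/dtau = 1.0000
step 2:
  k1: at (u, v) = (0.968260, 1.000000), (du/dtau, dv/dtau) = (-0.128981, 1.000000); Gamma_uuu = 1.003061, Gamma_uuv = 0.000000, Gamma_uvv = 0.000000, Gamma_vuu = 0.000000, Gamma_vuv = 0.000000, Gamma_vvv = 0.000000; k1 = (-0.128981, 1.000000, -0.016687, 0.000000)
  k2: at (u, v) = (0.952137, 1.125000), (du/dtau, dv/dtau) = (-0.131067, 1.000000); Gamma_uuu = 1.019044, Gamma_uuv = 0.000000, Gamma_uvv = 0.000000, Gamma_vuu = 0.000000, Gamma_vuv = 0.000000, Gamma_vvv = 0.000000; k2 = (-0.131067, 1.000000, -0.017506, 0.000000)
  k3: at (u, v) = (0.951877, 1.125000), (du/dtau, dv/dtau) = (-0.131170, 1.000000); Gamma_uuu = 1.019307, Gamma_uuv = 0.000000, Gamma_uvv = 0.000000, Gamma_vuu = 0.000000, Gamma_vuv = 0.000000, Gamma_vvv = 0.000000; k3 = (-0.131170, 1.000000, -0.017538, 0.000000)
  k4: at (u, v) = (0.935468, 1.250000), (du/dtau, dv/dtau) = (-0.133366, 1.000000); Gamma_uuu = 1.036096, Gamma_uuv = 0.000000, Gamma_uvv = 0.000000, Gamma_vuu = 0.000000, Gamma_vuv = 0.000000, Gamma_vvv = 0.000000; k4 = (-0.133366, 1.000000, -0.018428, 0.000000)
  Y <- Y + (h/6)(k1 + 2k2 + 2k3 + k4): u = 0.9355, v = 1.2500, du/dtau = -0.1334, dv/dtau = 1.0000

Answer: u = 0.9355, v = 1.2500, du/dtau = -0.1334, dv/dtau = 1.0000


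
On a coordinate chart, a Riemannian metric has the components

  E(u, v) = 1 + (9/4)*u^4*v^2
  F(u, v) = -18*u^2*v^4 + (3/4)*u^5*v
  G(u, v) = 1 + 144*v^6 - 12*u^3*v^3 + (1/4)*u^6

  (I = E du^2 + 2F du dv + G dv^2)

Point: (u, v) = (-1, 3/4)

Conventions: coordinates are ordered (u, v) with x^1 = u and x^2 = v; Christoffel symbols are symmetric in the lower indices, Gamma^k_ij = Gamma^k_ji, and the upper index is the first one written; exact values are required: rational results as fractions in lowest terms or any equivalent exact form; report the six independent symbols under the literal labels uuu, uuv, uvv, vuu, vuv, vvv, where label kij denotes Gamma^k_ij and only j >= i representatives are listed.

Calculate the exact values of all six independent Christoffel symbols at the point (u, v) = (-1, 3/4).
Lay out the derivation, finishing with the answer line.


E = 145/64, F = -801/128, G = 8177/256 at the point
E_u = -81/16, E_v = 27/8, F_u = 909/64, F_v = -249/8, G_u = -267/16, G_v = 7209/32
EG - F^2 = 8501/256;  g^inv = (256/8501) * [[8177/256, 801/128], [801/128, 145/64]]
first-kind symbols [ij,l] = (1/2)(d_i g_jl + d_j g_il - d_l g_ij): [uu,u] = E_u/2 = -81/32, [uu,v] = F_u - E_v/2 = 801/64, [uv,u] = E_v/2 = 27/16, [uv,v] = G_u/2 = -267/32, [vv,u] = F_v - G_u/2 = -729/32, [vv,v] = G_v/2 = 7209/64
Gamma^u_ij = (G*[ij,u] - F*[ij,v])/(EG - F^2), Gamma^v_ij = (E*[ij,v] - F*[ij,u])/(EG - F^2)

Answer: Gamma_uuu = -648/8501, Gamma_uuv = 432/8501, Gamma_uvv = -5832/8501, Gamma_vuu = 3204/8501, Gamma_vuv = -2136/8501, Gamma_vvv = 28836/8501


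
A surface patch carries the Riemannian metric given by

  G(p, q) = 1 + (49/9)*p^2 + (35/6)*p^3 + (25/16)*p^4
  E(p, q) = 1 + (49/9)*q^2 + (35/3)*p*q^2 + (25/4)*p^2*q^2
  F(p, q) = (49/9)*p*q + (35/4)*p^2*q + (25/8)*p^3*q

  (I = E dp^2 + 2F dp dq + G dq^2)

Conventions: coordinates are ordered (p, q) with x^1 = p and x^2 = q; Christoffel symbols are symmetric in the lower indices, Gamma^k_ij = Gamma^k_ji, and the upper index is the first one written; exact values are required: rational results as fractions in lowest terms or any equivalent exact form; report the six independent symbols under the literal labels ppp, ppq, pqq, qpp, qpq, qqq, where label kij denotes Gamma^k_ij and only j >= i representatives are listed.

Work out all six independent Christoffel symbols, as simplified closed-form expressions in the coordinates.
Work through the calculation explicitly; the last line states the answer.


E = 1 + (49/9)*q^2 + (35/3)*p*q^2 + (25/4)*p^2*q^2; F = (49/9)*p*q + (35/4)*p^2*q + (25/8)*p^3*q; G = 1 + (49/9)*p^2 + (35/6)*p^3 + (25/16)*p^4
Gamma^k_ij = (1/2) g^{kl} (d_i g_jl + d_j g_il - d_l g_ij), with g^inv = (1/(EG-F^2)) [[G, -F], [-F, E]]
first partials: E_p = (35/3)*q^2 + (25/2)*p*q^2, E_q = (98/9)*q + (70/3)*p*q + (25/2)*p^2*q, F_p = (49/9)*q + (35/2)*p*q + (75/8)*p^2*q, F_q = (49/9)*p + (35/4)*p^2 + (25/8)*p^3, G_p = (98/9)*p + (35/2)*p^2 + (25/4)*p^3, G_q = 0
D = EG - F^2 = 1 + (49/9)*q^2 + (49/9)*p^2 + (35/3)*p*q^2 + (35/6)*p^3 + (25/4)*p^2*q^2 + (25/16)*p^4
expanded: Gamma^p_pp = (G E_p - 2F F_p + F E_q)/(2D), Gamma^p_pq = (G E_q - F G_p)/(2D), Gamma^p_qq = (2G F_q - G G_p - F G_q)/(2D), Gamma^q_pp = (2E F_p - E E_q - F E_p)/(2D), Gamma^q_pq = (E G_p - F E_q)/(2D), Gamma^q_qq = (E G_q - 2F F_q + F G_p)/(2D); substitute and cancel common factors

Answer: Gamma_ppp = (900*p*q^2 + 840*q^2)/(225*p^4 + 840*p^3 + 900*p^2*q^2 + 784*p^2 + 1680*p*q^2 + 784*q^2 + 144), Gamma_ppq = (900*p^2*q + 1680*p*q + 784*q)/(225*p^4 + 840*p^3 + 900*p^2*q^2 + 784*p^2 + 1680*p*q^2 + 784*q^2 + 144), Gamma_pqq = 0, Gamma_qpp = (450*p^2*q + 840*p*q)/(225*p^4 + 840*p^3 + 900*p^2*q^2 + 784*p^2 + 1680*p*q^2 + 784*q^2 + 144), Gamma_qpq = (450*p^3 + 1260*p^2 + 784*p)/(225*p^4 + 840*p^3 + 900*p^2*q^2 + 784*p^2 + 1680*p*q^2 + 784*q^2 + 144), Gamma_qqq = 0


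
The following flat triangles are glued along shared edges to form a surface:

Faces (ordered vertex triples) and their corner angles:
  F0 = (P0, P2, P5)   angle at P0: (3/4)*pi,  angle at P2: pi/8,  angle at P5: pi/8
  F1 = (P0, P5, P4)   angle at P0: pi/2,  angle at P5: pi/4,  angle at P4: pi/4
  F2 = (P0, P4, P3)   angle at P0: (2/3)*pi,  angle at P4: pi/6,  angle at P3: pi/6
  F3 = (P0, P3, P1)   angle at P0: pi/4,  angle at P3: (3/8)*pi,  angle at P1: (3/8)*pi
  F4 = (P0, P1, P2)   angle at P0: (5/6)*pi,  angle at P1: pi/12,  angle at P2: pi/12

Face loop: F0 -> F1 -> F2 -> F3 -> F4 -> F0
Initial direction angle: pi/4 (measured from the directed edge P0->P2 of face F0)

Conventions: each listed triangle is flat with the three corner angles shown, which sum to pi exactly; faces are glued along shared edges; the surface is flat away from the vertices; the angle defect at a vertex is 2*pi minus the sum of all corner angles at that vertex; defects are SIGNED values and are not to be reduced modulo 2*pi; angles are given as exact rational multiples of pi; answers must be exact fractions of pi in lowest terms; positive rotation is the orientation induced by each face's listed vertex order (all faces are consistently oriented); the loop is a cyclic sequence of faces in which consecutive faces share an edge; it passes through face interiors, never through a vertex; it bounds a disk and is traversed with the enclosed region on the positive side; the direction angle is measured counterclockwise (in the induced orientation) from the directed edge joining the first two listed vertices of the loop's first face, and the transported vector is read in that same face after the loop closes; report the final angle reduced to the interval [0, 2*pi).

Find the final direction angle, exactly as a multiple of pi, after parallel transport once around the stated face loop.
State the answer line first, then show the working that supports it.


Answer: final direction angle = (5/4)*pi

enclosed vertex P0: corner angles sum to 3*pi, defect = 2*pi - 3*pi = -pi
transport around the loop rotates by the sum of enclosed defects; add to the initial angle mod 2*pi
final angle = pi/4 - pi = (5/4)*pi (mod 2*pi)


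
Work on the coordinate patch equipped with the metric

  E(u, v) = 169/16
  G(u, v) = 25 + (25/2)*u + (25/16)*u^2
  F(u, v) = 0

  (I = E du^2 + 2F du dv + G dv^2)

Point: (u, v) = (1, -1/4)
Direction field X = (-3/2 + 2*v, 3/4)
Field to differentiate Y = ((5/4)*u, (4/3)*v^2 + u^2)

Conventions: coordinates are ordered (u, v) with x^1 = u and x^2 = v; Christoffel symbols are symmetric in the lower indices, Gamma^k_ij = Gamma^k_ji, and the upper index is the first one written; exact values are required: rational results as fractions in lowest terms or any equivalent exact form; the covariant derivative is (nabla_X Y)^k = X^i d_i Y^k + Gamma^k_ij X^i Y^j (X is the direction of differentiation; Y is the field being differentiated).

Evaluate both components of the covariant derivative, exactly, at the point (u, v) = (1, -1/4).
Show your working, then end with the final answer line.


E = 169/16, F = 0, G = 625/16 at the point
E_u = 0, E_v = 0, F_u = 0, F_v = 0, G_u = 125/8, G_v = 0
EG - F^2 = 105625/256;  g^inv = (256/105625) * [[625/16, 0], [0, 169/16]]
first-kind symbols [ij,l] = (1/2)(d_i g_jl + d_j g_il - d_l g_ij): [uu,u] = E_u/2 = 0, [uu,v] = F_u - E_v/2 = 0, [uv,u] = E_v/2 = 0, [uv,v] = G_u/2 = 125/16, [vv,u] = F_v - G_u/2 = -125/16, [vv,v] = G_v/2 = 0
Gamma^u_ij = (G*[ij,u] - F*[ij,v])/(EG - F^2), Gamma^v_ij = (E*[ij,v] - F*[ij,u])/(EG - F^2)
Gamma_uuu = 0, Gamma_uuv = 0, Gamma_uvv = -125/169, Gamma_vuu = 0, Gamma_vuv = 1/5, Gamma_vvv = 0
X = (-2, 3/4), Y = (5/4, 13/12) at the point

Answer: (nabla_X Y)^u = -645/208, (nabla_X Y)^v = -1139/240


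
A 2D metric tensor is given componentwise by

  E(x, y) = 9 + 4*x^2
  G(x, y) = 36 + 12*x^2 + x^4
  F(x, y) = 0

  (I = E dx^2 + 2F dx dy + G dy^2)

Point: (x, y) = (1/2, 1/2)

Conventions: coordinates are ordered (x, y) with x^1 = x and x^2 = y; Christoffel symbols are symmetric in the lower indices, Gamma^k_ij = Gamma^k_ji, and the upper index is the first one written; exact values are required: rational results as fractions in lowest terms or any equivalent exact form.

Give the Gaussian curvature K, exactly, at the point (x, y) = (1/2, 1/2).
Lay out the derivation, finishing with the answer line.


E = 10, F = 0, G = 625/16, EG - F^2 = 3125/8 at the point
E_x = 4, E_y = 0, F_x = 0, F_y = 0, G_x = 25/2, G_y = 0
E_yy = 0, F_xy = 0, G_xx = 27
The intrinsic route: Brioschi's K = (det M1 - det M2)/(EG - F^2)^2.
M1 = [[-E_yy/2 + F_xy - G_xx/2, E_x/2, F_x - E_y/2], [F_y - G_x/2, E, F], [G_y/2, F, G]] = [[-27/2, 2, 0], [-25/4, 10, 0], [0, 0, 625/16]]; det M1 = -153125/32
M2 = [[0, E_y/2, G_x/2], [E_y/2, E, F], [G_x/2, F, G]] = [[0, 0, 25/4], [0, 10, 0], [25/4, 0, 625/16]]; det M2 = -3125/8
det M1 - det M2 = -140625/32; K = -140625/32 / (3125/8)^2 = -18/625

Answer: K = -18/625


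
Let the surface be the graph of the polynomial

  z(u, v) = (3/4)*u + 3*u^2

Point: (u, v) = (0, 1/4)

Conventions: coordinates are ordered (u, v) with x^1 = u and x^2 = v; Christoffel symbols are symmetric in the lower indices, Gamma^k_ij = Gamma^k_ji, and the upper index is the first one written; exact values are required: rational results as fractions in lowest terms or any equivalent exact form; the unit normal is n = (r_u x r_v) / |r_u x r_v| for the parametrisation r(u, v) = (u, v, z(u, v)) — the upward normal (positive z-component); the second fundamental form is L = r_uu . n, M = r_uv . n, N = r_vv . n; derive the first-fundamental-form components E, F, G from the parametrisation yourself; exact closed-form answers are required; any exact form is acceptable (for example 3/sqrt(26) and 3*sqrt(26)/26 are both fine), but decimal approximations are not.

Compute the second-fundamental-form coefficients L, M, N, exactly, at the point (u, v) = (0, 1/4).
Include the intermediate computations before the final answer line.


z_u = 3/4, z_v = 0, z_uu = 6, z_uv = 0, z_vv = 0
E = 25/16, F = 0, G = 1; answer radicand W^2 = 25/16
unnormalised second-form numerators: l = 6, m = 0, n = 0; L = l/sqrt(25/16), and similarly M = m/sqrt(W^2), N = n/sqrt(W^2)

Answer: L = 24/5, M = 0, N = 0


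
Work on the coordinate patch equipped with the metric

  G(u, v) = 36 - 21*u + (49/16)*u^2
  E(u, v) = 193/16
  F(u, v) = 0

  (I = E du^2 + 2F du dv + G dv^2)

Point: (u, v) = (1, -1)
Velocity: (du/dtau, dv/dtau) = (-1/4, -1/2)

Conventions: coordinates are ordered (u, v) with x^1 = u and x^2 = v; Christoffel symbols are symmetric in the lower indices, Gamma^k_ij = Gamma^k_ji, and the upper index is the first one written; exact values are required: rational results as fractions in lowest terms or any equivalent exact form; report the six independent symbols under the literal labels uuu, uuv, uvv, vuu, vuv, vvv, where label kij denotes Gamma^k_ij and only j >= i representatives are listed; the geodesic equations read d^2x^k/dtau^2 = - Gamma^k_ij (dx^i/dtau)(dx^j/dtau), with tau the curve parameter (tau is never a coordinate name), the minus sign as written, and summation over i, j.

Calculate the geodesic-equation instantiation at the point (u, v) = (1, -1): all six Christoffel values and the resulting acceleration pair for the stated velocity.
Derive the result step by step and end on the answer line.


E = 193/16, F = 0, G = 289/16 at the point
E_u = 0, E_v = 0, F_u = 0, F_v = 0, G_u = -119/8, G_v = 0
EG - F^2 = 55777/256;  g^inv = (256/55777) * [[289/16, 0], [0, 193/16]]
first-kind symbols [ij,l] = (1/2)(d_i g_jl + d_j g_il - d_l g_ij): [uu,u] = E_u/2 = 0, [uu,v] = F_u - E_v/2 = 0, [uv,u] = E_v/2 = 0, [uv,v] = G_u/2 = -119/16, [vv,u] = F_v - G_u/2 = 119/16, [vv,v] = G_v/2 = 0
Gamma^u_ij = (G*[ij,u] - F*[ij,v])/(EG - F^2), Gamma^v_ij = (E*[ij,v] - F*[ij,u])/(EG - F^2)
Gamma_uuu = 0, Gamma_uuv = 0, Gamma_uvv = 119/193, Gamma_vuu = 0, Gamma_vuv = -7/17, Gamma_vvv = 0
d^2u/dtau^2 = -(Gamma_uuu*(-1/4)^2 + 2*Gamma_uuv*(-1/4)*(-1/2) + Gamma_uvv*(-1/2)^2) = -119/772
d^2v/dtau^2 = -(Gamma_vuu*(-1/4)^2 + 2*Gamma_vuv*(-1/4)*(-1/2) + Gamma_vvv*(-1/2)^2) = 7/68

Answer: Gamma_uuu = 0, Gamma_uuv = 0, Gamma_uvv = 119/193, Gamma_vuu = 0, Gamma_vuv = -7/17, Gamma_vvv = 0; accelerations (d^2u/dtau^2, d^2v/dtau^2) = (-119/772, 7/68)


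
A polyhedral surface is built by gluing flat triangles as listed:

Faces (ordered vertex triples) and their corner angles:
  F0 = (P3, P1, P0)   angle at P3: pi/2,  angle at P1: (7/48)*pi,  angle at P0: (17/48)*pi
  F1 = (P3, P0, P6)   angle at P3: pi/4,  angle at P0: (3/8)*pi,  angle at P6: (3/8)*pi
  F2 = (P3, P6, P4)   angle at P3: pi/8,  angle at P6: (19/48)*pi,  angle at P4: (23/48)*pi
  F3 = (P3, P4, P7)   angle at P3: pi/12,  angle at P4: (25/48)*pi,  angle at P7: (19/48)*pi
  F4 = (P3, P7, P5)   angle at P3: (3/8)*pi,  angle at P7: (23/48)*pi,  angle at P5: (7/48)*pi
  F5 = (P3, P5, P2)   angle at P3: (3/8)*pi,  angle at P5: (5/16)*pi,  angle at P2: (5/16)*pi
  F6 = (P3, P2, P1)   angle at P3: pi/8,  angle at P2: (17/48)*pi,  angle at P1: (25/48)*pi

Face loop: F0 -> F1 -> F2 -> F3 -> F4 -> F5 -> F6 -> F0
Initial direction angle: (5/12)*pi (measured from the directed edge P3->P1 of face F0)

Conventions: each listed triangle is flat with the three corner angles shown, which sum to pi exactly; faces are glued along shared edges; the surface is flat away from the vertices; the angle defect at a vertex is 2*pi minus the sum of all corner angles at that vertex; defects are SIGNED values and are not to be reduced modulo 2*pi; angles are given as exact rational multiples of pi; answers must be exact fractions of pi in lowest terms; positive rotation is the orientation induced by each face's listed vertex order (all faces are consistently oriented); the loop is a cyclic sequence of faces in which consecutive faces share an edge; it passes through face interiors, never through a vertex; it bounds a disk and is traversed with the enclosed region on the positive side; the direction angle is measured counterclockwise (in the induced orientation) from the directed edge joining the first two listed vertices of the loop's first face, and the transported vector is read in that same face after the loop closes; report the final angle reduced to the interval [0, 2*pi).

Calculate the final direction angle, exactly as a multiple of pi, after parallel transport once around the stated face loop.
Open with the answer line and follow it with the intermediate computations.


Answer: final direction angle = (7/12)*pi

enclosed vertex P3: corner angles sum to (11/6)*pi, defect = 2*pi - (11/6)*pi = pi/6
final direction = starting direction + enclosed defect total, reduced mod 2*pi (induced orientation)
final angle = (5/12)*pi + pi/6 = (7/12)*pi (mod 2*pi)


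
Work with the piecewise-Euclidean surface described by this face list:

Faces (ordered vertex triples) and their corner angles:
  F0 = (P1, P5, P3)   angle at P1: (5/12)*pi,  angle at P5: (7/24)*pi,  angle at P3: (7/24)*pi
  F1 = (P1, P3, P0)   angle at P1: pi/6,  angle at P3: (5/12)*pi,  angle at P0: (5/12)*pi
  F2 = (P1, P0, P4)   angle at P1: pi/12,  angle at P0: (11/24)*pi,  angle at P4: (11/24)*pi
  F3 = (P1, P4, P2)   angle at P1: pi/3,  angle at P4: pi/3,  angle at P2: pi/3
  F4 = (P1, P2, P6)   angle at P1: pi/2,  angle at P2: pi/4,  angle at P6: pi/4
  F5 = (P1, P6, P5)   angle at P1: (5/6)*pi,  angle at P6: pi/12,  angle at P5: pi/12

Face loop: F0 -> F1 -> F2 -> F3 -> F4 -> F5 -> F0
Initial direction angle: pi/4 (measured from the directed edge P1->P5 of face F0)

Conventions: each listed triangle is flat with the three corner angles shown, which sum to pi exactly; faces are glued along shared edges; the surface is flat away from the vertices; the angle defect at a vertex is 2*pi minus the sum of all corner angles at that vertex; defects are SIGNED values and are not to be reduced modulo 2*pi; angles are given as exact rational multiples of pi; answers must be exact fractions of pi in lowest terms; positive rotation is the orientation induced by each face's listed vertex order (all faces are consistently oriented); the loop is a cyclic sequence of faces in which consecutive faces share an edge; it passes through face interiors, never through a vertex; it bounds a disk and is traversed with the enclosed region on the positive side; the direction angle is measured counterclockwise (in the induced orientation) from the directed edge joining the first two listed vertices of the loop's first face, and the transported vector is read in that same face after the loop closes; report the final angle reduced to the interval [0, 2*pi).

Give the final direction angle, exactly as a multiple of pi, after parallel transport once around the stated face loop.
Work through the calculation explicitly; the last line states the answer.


enclosed vertex P1: corner angles sum to (7/3)*pi, defect = 2*pi - (7/3)*pi = -pi/3
by Gauss-Bonnet the loop rotates the vector by the enclosed defect sum (positive orientation, mod 2*pi)
final angle = pi/4 - pi/3 = (23/12)*pi (mod 2*pi)

Answer: final direction angle = (23/12)*pi


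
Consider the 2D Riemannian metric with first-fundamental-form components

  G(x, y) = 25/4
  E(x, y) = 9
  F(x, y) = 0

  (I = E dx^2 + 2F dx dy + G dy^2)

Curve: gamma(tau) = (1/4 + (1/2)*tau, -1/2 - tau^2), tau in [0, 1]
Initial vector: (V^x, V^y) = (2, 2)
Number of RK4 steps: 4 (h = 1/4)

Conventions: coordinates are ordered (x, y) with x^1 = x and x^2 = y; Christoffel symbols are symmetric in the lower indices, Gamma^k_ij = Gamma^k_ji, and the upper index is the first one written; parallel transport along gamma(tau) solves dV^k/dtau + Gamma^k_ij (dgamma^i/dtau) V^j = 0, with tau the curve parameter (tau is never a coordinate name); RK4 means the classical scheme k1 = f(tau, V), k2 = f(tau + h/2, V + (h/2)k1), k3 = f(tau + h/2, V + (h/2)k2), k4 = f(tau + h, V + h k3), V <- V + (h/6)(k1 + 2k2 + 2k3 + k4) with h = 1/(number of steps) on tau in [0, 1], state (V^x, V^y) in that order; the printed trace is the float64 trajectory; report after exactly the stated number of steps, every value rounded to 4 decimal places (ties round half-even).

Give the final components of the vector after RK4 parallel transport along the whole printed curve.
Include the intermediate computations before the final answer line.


gamma'(tau) = (1/2, -2*tau); f(tau, V)^k = -Gamma^k_ij(gamma(tau)) gamma'^i(tau) V^j; h = 1/4; intermediate values shown to 6 dp
curve data and Christoffel symbols at the stage parameters:
  tau = 0.000000: gamma = (0.250000, -0.500000), gamma' = (0.500000, 0.000000); Gamma_xxx = 0.000000, Gamma_xxy = 0.000000, Gamma_xyy = 0.000000, Gamma_yxx = 0.000000, Gamma_yxy = 0.000000, Gamma_yyy = 0.000000
  tau = 0.125000: gamma = (0.312500, -0.515625), gamma' = (0.500000, -0.250000); Gamma_xxx = 0.000000, Gamma_xxy = 0.000000, Gamma_xyy = 0.000000, Gamma_yxx = 0.000000, Gamma_yxy = 0.000000, Gamma_yyy = 0.000000
  tau = 0.250000: gamma = (0.375000, -0.562500), gamma' = (0.500000, -0.500000); Gamma_xxx = 0.000000, Gamma_xxy = 0.000000, Gamma_xyy = 0.000000, Gamma_yxx = 0.000000, Gamma_yxy = 0.000000, Gamma_yyy = 0.000000
  tau = 0.375000: gamma = (0.437500, -0.640625), gamma' = (0.500000, -0.750000); Gamma_xxx = 0.000000, Gamma_xxy = 0.000000, Gamma_xyy = 0.000000, Gamma_yxx = 0.000000, Gamma_yxy = 0.000000, Gamma_yyy = 0.000000
  tau = 0.500000: gamma = (0.500000, -0.750000), gamma' = (0.500000, -1.000000); Gamma_xxx = 0.000000, Gamma_xxy = 0.000000, Gamma_xyy = 0.000000, Gamma_yxx = 0.000000, Gamma_yxy = 0.000000, Gamma_yyy = 0.000000
  tau = 0.625000: gamma = (0.562500, -0.890625), gamma' = (0.500000, -1.250000); Gamma_xxx = 0.000000, Gamma_xxy = 0.000000, Gamma_xyy = 0.000000, Gamma_yxx = 0.000000, Gamma_yxy = 0.000000, Gamma_yyy = 0.000000
  tau = 0.750000: gamma = (0.625000, -1.062500), gamma' = (0.500000, -1.500000); Gamma_xxx = 0.000000, Gamma_xxy = 0.000000, Gamma_xyy = 0.000000, Gamma_yxx = 0.000000, Gamma_yxy = 0.000000, Gamma_yyy = 0.000000
  tau = 0.875000: gamma = (0.687500, -1.265625), gamma' = (0.500000, -1.750000); Gamma_xxx = 0.000000, Gamma_xxy = 0.000000, Gamma_xyy = 0.000000, Gamma_yxx = 0.000000, Gamma_yxy = 0.000000, Gamma_yyy = 0.000000
  tau = 1.000000: gamma = (0.750000, -1.500000), gamma' = (0.500000, -2.000000); Gamma_xxx = 0.000000, Gamma_xxy = 0.000000, Gamma_xyy = 0.000000, Gamma_yxx = 0.000000, Gamma_yxy = 0.000000, Gamma_yyy = 0.000000
step 0: V^x = 2.0000, V^y = 2.0000
step 1: k1 = (0.000000, 0.000000), k2 = (0.000000, 0.000000), k3 = (0.000000, 0.000000), k4 = (0.000000, 0.000000); V <- V + (h/6)(k1 + 2k2 + 2k3 + k4): V^x = 2.0000, V^y = 2.0000
step 2: k1 = (0.000000, 0.000000), k2 = (0.000000, 0.000000), k3 = (0.000000, 0.000000), k4 = (0.000000, 0.000000); V <- V + (h/6)(k1 + 2k2 + 2k3 + k4): V^x = 2.0000, V^y = 2.0000
step 3: k1 = (0.000000, 0.000000), k2 = (0.000000, 0.000000), k3 = (0.000000, 0.000000), k4 = (0.000000, 0.000000); V <- V + (h/6)(k1 + 2k2 + 2k3 + k4): V^x = 2.0000, V^y = 2.0000
step 4: k1 = (0.000000, 0.000000), k2 = (0.000000, 0.000000), k3 = (0.000000, 0.000000), k4 = (0.000000, 0.000000); V <- V + (h/6)(k1 + 2k2 + 2k3 + k4): V^x = 2.0000, V^y = 2.0000

Answer: V^x = 2.0000, V^y = 2.0000
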